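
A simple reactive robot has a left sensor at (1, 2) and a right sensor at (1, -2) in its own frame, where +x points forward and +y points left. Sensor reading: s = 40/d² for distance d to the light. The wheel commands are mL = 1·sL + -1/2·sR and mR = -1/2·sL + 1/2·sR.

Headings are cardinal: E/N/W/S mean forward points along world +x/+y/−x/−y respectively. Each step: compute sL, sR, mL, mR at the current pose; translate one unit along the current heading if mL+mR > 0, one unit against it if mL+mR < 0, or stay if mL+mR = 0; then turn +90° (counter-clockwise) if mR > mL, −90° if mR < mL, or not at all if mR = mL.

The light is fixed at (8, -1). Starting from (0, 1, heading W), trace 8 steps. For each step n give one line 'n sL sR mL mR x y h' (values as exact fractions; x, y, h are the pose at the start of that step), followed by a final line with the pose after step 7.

n=0: pose=(0,1,W); sL=40/81, sR=40/97; mL=2260/7857, mR=-320/7857; mL+mR=20/81 → advance +1; mR−mL=-860/2619 → turn -1·90°
n=1: pose=(-1,1,N); sL=4/13, sR=20/29; mL=-14/377, mR=72/377; mL+mR=2/13 → advance +1; mR−mL=86/377 → turn +1·90°
n=2: pose=(-1,2,W); sL=40/101, sR=8/25; mL=596/2525, mR=-96/2525; mL+mR=20/101 → advance +1; mR−mL=-692/2525 → turn -1·90°
n=3: pose=(-2,2,N); sL=1/4, sR=1/2; mL=0, mR=1/8; mL+mR=1/8 → advance +1; mR−mL=1/8 → turn +1·90°
n=4: pose=(-2,3,W); sL=8/25, sR=40/157; mL=756/3925, mR=-128/3925; mL+mR=4/25 → advance +1; mR−mL=-884/3925 → turn -1·90°
n=5: pose=(-3,3,N); sL=20/97, sR=20/53; mL=90/5141, mR=440/5141; mL+mR=10/97 → advance +1; mR−mL=350/5141 → turn +1·90°
n=6: pose=(-3,4,W); sL=40/153, sR=40/193; mL=4660/29529, mR=-800/29529; mL+mR=20/153 → advance +1; mR−mL=-1820/9843 → turn -1·90°
n=7: pose=(-4,4,N); sL=5/29, sR=5/17; mL=25/986, mR=30/493; mL+mR=5/58 → advance +1; mR−mL=35/986 → turn +1·90°

0 40/81 40/97 2260/7857 -320/7857 0 1 W
1 4/13 20/29 -14/377 72/377 -1 1 N
2 40/101 8/25 596/2525 -96/2525 -1 2 W
3 1/4 1/2 0 1/8 -2 2 N
4 8/25 40/157 756/3925 -128/3925 -2 3 W
5 20/97 20/53 90/5141 440/5141 -3 3 N
6 40/153 40/193 4660/29529 -800/29529 -3 4 W
7 5/29 5/17 25/986 30/493 -4 4 N
final -4 5 W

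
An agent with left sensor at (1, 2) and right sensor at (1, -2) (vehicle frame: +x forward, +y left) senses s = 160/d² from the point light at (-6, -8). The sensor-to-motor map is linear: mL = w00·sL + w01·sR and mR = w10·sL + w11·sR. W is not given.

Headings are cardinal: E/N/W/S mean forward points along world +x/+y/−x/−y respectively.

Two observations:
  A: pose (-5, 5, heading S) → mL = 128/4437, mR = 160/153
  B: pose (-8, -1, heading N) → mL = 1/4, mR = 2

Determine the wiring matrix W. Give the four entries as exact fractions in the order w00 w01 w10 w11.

-1/2 1/2 1 0

obs A: pose=(-5,5,S) → sL=160/153, sR=32/29, mL=128/4437, mR=160/153
obs B: pose=(-8,-1,N) → sL=2, sR=5/2, mL=1/4, mR=2
sensor matrix S = [[160/153, 32/29], [2, 5/2]]; det S = 1808/4437
solve [mL_A; mL_B] = S·[w00; w01] and [mR_A; mR_B] = S·[w10; w11]:
  w00 = -1/2, w01 = 1/2, w10 = 1, w11 = 0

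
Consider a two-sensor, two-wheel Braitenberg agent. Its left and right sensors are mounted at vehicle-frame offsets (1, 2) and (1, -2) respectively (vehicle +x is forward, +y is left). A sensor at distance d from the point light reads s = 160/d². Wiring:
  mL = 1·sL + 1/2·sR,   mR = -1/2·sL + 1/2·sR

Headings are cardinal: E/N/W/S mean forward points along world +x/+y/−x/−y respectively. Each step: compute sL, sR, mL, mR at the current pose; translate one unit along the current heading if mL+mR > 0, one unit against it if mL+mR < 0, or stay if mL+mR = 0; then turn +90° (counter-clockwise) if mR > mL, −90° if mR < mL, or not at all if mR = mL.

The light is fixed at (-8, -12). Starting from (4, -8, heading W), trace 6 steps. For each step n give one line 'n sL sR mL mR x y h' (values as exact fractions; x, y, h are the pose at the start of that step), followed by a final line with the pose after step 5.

n=0: pose=(4,-8,W); sL=32/25, sR=160/157; mL=7024/3925, mR=-512/3925; mL+mR=6512/3925 → advance +1; mR−mL=-48/25 → turn -1·90°
n=1: pose=(3,-8,N); sL=80/53, sR=80/97; mL=9880/5141, mR=-1760/5141; mL+mR=8120/5141 → advance +1; mR−mL=-120/53 → turn -1·90°
n=2: pose=(3,-7,E); sL=160/193, sR=160/153; mL=39920/29529, mR=3200/29529; mL+mR=43120/29529 → advance +1; mR−mL=-240/193 → turn -1·90°
n=3: pose=(4,-7,S); sL=40/53, sR=40/29; mL=2220/1537, mR=480/1537; mL+mR=2700/1537 → advance +1; mR−mL=-60/53 → turn -1·90°
n=4: pose=(4,-8,W); sL=32/25, sR=160/157; mL=7024/3925, mR=-512/3925; mL+mR=6512/3925 → advance +1; mR−mL=-48/25 → turn -1·90°
n=5: pose=(3,-8,N); sL=80/53, sR=80/97; mL=9880/5141, mR=-1760/5141; mL+mR=8120/5141 → advance +1; mR−mL=-120/53 → turn -1·90°

0 32/25 160/157 7024/3925 -512/3925 4 -8 W
1 80/53 80/97 9880/5141 -1760/5141 3 -8 N
2 160/193 160/153 39920/29529 3200/29529 3 -7 E
3 40/53 40/29 2220/1537 480/1537 4 -7 S
4 32/25 160/157 7024/3925 -512/3925 4 -8 W
5 80/53 80/97 9880/5141 -1760/5141 3 -8 N
final 3 -7 E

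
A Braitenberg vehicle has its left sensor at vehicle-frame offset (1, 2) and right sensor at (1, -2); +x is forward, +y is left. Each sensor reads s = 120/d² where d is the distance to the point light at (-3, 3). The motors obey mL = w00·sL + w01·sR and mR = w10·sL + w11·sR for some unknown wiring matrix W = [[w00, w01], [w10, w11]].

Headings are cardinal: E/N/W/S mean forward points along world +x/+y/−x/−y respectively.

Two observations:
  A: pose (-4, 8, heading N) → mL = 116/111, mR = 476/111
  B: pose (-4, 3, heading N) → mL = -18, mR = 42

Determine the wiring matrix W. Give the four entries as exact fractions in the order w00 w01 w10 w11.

1 -1/2 1 1/2

obs A: pose=(-4,8,N) → sL=8/3, sR=120/37, mL=116/111, mR=476/111
obs B: pose=(-4,3,N) → sL=12, sR=60, mL=-18, mR=42
sensor matrix S = [[8/3, 120/37], [12, 60]]; det S = 4480/37
solve [mL_A; mL_B] = S·[w00; w01] and [mR_A; mR_B] = S·[w10; w11]:
  w00 = 1, w01 = -1/2, w10 = 1, w11 = 1/2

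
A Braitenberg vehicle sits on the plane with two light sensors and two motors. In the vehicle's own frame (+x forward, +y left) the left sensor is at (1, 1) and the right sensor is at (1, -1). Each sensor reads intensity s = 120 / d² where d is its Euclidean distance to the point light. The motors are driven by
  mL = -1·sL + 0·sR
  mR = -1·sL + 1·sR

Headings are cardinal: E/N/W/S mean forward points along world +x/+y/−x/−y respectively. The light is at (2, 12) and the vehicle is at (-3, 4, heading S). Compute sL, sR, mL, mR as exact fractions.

left sensor world pos  = (-2, 3); dL² = 97
right sensor world pos = (-4, 3); dR² = 117
sL = 120/97 = 120/97
sR = 120/117 = 40/39
mL = -1·sL + 0·sR = -120/97
mR = -1·sL + 1·sR = -800/3783

120/97 40/39 -120/97 -800/3783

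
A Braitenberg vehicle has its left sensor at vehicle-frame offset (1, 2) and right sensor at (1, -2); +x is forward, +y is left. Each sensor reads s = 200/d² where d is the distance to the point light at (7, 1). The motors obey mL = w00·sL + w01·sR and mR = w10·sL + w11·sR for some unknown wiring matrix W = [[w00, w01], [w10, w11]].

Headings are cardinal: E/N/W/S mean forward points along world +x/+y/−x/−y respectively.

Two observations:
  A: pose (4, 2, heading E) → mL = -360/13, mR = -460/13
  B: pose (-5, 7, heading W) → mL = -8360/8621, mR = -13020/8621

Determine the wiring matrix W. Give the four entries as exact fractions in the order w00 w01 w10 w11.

obs A: pose=(4,2,E) → sL=200/13, sR=40, mL=-360/13, mR=-460/13
obs B: pose=(-5,7,W) → sL=40/37, sR=200/233, mL=-8360/8621, mR=-13020/8621
sensor matrix S = [[200/13, 40], [40/37, 200/233]]; det S = -3366400/112073
solve [mL_A; mL_B] = S·[w00; w01] and [mR_A; mR_B] = S·[w10; w11]:
  w00 = -1/2, w01 = -1/2, w10 = -1, w11 = -1/2

-1/2 -1/2 -1 -1/2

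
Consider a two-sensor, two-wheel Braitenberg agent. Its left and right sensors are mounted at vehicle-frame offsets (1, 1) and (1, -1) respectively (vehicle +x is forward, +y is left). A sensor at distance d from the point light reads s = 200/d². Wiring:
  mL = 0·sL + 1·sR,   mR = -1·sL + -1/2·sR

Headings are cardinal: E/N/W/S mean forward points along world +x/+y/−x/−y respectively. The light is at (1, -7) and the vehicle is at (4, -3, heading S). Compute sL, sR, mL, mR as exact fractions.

left sensor world pos  = (5, -4); dL² = 25
right sensor world pos = (3, -4); dR² = 13
sL = 200/25 = 8
sR = 200/13 = 200/13
mL = 0·sL + 1·sR = 200/13
mR = -1·sL + -1/2·sR = -204/13

8 200/13 200/13 -204/13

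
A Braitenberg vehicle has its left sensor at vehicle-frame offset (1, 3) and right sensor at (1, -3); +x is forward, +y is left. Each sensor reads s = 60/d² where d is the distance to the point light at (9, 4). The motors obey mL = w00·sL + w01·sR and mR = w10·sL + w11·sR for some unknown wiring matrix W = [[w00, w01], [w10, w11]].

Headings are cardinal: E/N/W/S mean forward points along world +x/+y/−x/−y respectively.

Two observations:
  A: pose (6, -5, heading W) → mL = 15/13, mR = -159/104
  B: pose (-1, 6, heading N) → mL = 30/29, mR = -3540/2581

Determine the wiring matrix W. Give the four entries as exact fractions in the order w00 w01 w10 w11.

obs A: pose=(6,-5,W) → sL=3/8, sR=15/13, mL=15/13, mR=-159/104
obs B: pose=(-1,6,N) → sL=30/89, sR=30/29, mL=30/29, mR=-3540/2581
sensor matrix S = [[3/8, 15/13], [30/89, 30/29]]; det S = -135/134212
solve [mL_A; mL_B] = S·[w00; w01] and [mR_A; mR_B] = S·[w10; w11]:
  w00 = 0, w01 = 1, w10 = -1, w11 = -1

0 1 -1 -1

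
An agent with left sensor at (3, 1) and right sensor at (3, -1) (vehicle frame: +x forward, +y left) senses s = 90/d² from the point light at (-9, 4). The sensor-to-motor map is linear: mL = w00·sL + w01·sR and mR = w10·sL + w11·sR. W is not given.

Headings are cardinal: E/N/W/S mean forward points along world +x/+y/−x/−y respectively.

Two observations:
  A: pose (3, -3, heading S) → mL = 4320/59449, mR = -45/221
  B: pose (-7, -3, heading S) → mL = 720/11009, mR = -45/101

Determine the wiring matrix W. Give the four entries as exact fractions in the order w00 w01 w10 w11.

-1 1 0 -1/2

obs A: pose=(3,-3,S) → sL=90/269, sR=90/221, mL=4320/59449, mR=-45/221
obs B: pose=(-7,-3,S) → sL=90/109, sR=90/101, mL=720/11009, mR=-45/101
sensor matrix S = [[90/269, 90/221], [90/109, 90/101]]; det S = -24948000/654474041
solve [mL_A; mL_B] = S·[w00; w01] and [mR_A; mR_B] = S·[w10; w11]:
  w00 = -1, w01 = 1, w10 = 0, w11 = -1/2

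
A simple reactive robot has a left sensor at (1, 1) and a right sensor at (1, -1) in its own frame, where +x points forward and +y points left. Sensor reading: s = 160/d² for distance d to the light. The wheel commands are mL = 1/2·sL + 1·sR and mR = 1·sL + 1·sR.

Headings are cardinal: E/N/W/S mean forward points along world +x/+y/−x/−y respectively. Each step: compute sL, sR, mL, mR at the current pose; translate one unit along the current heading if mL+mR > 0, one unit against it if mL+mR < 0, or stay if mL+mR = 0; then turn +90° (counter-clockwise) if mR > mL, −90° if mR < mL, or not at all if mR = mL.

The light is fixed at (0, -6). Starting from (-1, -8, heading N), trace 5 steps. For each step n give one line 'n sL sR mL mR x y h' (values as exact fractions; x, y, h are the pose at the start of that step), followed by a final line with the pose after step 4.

n=0: pose=(-1,-8,N); sL=32, sR=160; mL=176, mR=192; mL+mR=368 → advance +1; mR−mL=16 → turn +1·90°
n=1: pose=(-1,-7,W); sL=20, sR=40; mL=50, mR=60; mL+mR=110 → advance +1; mR−mL=10 → turn +1·90°
n=2: pose=(-2,-7,S); sL=32, sR=160/13; mL=368/13, mR=576/13; mL+mR=944/13 → advance +1; mR−mL=16 → turn +1·90°
n=3: pose=(-2,-8,E); sL=80, sR=16; mL=56, mR=96; mL+mR=152 → advance +1; mR−mL=40 → turn +1·90°
n=4: pose=(-1,-8,N); sL=32, sR=160; mL=176, mR=192; mL+mR=368 → advance +1; mR−mL=16 → turn +1·90°

0 32 160 176 192 -1 -8 N
1 20 40 50 60 -1 -7 W
2 32 160/13 368/13 576/13 -2 -7 S
3 80 16 56 96 -2 -8 E
4 32 160 176 192 -1 -8 N
final -1 -7 W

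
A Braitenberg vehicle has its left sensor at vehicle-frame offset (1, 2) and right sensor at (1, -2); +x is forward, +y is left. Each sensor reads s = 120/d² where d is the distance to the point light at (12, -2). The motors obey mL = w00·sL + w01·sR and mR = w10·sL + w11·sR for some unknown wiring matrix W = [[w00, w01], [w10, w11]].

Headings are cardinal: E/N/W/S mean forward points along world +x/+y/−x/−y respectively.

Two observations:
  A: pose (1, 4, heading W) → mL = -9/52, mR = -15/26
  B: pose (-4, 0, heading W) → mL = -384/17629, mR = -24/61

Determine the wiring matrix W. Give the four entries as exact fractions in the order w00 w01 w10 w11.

obs A: pose=(1,4,W) → sL=3/4, sR=15/26, mL=-9/52, mR=-15/26
obs B: pose=(-4,0,W) → sL=120/289, sR=24/61, mL=-384/17629, mR=-24/61
sensor matrix S = [[3/4, 15/26], [120/289, 24/61]]; det S = 12726/229177
solve [mL_A; mL_B] = S·[w00; w01] and [mR_A; mR_B] = S·[w10; w11]:
  w00 = -1, w01 = 1, w10 = 0, w11 = -1

-1 1 0 -1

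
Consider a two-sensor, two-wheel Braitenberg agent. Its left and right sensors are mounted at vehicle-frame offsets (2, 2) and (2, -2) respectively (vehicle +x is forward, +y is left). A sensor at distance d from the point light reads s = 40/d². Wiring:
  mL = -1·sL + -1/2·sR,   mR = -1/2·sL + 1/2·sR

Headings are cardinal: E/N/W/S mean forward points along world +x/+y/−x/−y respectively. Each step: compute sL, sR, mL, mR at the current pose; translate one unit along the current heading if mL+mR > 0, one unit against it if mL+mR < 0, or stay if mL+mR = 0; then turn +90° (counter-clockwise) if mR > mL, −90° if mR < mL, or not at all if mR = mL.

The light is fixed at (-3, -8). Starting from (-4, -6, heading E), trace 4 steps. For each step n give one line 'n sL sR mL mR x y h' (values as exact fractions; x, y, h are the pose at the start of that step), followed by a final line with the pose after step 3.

0 40/17 40 -380/17 320/17 -4 -6 E
1 5/4 5/2 -5/2 5/8 -5 -6 N
2 40/17 8/5 -268/85 -32/85 -5 -7 W
3 20 4 -22 -8 -4 -7 S
final -4 -6 E

n=0: pose=(-4,-6,E); sL=40/17, sR=40; mL=-380/17, mR=320/17; mL+mR=-60/17 → advance -1; mR−mL=700/17 → turn +1·90°
n=1: pose=(-5,-6,N); sL=5/4, sR=5/2; mL=-5/2, mR=5/8; mL+mR=-15/8 → advance -1; mR−mL=25/8 → turn +1·90°
n=2: pose=(-5,-7,W); sL=40/17, sR=8/5; mL=-268/85, mR=-32/85; mL+mR=-60/17 → advance -1; mR−mL=236/85 → turn +1·90°
n=3: pose=(-4,-7,S); sL=20, sR=4; mL=-22, mR=-8; mL+mR=-30 → advance -1; mR−mL=14 → turn +1·90°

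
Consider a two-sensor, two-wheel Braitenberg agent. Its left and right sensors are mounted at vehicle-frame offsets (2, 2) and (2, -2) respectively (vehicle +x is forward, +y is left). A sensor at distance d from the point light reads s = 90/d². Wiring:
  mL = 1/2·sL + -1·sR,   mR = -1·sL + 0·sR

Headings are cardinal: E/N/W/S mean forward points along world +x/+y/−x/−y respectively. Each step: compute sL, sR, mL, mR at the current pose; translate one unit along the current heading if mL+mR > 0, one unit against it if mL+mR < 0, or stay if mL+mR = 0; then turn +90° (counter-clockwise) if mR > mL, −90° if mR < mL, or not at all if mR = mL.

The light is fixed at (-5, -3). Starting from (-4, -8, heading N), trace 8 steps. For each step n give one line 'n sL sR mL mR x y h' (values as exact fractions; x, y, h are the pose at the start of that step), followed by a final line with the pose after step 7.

n=0: pose=(-4,-8,N); sL=9, sR=5; mL=-1/2, mR=-9; mL+mR=-19/2 → advance -1; mR−mL=-17/2 → turn -1·90°
n=1: pose=(-4,-9,E); sL=18/5, sR=90/73; mL=207/365, mR=-18/5; mL+mR=-1107/365 → advance -1; mR−mL=-1521/365 → turn -1·90°
n=2: pose=(-5,-9,S); sL=45/34, sR=45/34; mL=-45/68, mR=-45/34; mL+mR=-135/68 → advance -1; mR−mL=-45/68 → turn -1·90°
n=3: pose=(-5,-8,W); sL=90/53, sR=90/13; mL=-4185/689, mR=-90/53; mL+mR=-5355/689 → advance -1; mR−mL=3015/689 → turn +1·90°
n=4: pose=(-4,-8,S); sL=45/29, sR=9/5; mL=-297/290, mR=-45/29; mL+mR=-747/290 → advance -1; mR−mL=-153/290 → turn -1·90°
n=5: pose=(-4,-7,W); sL=90/37, sR=18; mL=-621/37, mR=-90/37; mL+mR=-711/37 → advance -1; mR−mL=531/37 → turn +1·90°
n=6: pose=(-3,-7,S); sL=45/26, sR=5/2; mL=-85/52, mR=-45/26; mL+mR=-175/52 → advance -1; mR−mL=-5/52 → turn -1·90°
n=7: pose=(-3,-6,W); sL=18/5, sR=90; mL=-441/5, mR=-18/5; mL+mR=-459/5 → advance -1; mR−mL=423/5 → turn +1·90°

0 9 5 -1/2 -9 -4 -8 N
1 18/5 90/73 207/365 -18/5 -4 -9 E
2 45/34 45/34 -45/68 -45/34 -5 -9 S
3 90/53 90/13 -4185/689 -90/53 -5 -8 W
4 45/29 9/5 -297/290 -45/29 -4 -8 S
5 90/37 18 -621/37 -90/37 -4 -7 W
6 45/26 5/2 -85/52 -45/26 -3 -7 S
7 18/5 90 -441/5 -18/5 -3 -6 W
final -2 -6 S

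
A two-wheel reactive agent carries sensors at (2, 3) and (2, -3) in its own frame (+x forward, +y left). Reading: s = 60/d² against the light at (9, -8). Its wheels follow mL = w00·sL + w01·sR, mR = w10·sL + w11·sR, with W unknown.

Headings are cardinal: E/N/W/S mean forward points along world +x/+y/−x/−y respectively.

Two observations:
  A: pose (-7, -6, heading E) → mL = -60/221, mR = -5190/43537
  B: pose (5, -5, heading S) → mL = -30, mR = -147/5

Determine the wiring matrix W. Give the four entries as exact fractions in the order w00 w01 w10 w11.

obs A: pose=(-7,-6,E) → sL=60/221, sR=60/197, mL=-60/221, mR=-5190/43537
obs B: pose=(5,-5,S) → sL=30, sR=6/5, mL=-30, mR=-147/5
sensor matrix S = [[60/221, 60/197], [30, 6/5]]; det S = -383616/43537
solve [mL_A; mL_B] = S·[w00; w01] and [mR_A; mR_B] = S·[w10; w11]:
  w00 = -1, w01 = 0, w10 = -1, w11 = 1/2

-1 0 -1 1/2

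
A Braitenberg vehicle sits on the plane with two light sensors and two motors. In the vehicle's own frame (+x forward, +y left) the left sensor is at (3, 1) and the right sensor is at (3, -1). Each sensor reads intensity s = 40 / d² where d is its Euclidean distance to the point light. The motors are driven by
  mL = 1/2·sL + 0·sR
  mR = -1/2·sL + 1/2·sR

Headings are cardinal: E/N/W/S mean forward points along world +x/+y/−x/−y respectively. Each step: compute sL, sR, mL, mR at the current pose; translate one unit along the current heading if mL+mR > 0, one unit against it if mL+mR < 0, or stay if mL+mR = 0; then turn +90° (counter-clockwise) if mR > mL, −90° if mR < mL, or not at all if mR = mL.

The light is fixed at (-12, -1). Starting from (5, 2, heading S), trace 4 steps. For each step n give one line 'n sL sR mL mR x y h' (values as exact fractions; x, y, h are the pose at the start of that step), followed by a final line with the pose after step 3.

0 10/81 5/32 5/81 85/5184 5 2 S
1 40/197 8/41 20/197 -32/8077 5 1 W
2 4/25 20/157 2/25 -64/3925 4 1 N
3 40/377 8/73 20/377 48/27521 4 2 E
final 5 2 S

n=0: pose=(5,2,S); sL=10/81, sR=5/32; mL=5/81, mR=85/5184; mL+mR=5/64 → advance +1; mR−mL=-235/5184 → turn -1·90°
n=1: pose=(5,1,W); sL=40/197, sR=8/41; mL=20/197, mR=-32/8077; mL+mR=4/41 → advance +1; mR−mL=-852/8077 → turn -1·90°
n=2: pose=(4,1,N); sL=4/25, sR=20/157; mL=2/25, mR=-64/3925; mL+mR=10/157 → advance +1; mR−mL=-378/3925 → turn -1·90°
n=3: pose=(4,2,E); sL=40/377, sR=8/73; mL=20/377, mR=48/27521; mL+mR=4/73 → advance +1; mR−mL=-1412/27521 → turn -1·90°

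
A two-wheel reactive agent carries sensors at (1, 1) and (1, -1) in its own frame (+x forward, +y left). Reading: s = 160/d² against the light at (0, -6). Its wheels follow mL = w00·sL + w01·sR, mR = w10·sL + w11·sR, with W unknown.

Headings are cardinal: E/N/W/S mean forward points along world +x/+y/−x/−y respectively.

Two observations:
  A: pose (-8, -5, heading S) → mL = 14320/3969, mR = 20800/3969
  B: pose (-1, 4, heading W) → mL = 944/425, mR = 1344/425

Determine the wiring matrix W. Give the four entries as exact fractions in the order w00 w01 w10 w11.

obs A: pose=(-8,-5,S) → sL=160/49, sR=160/81, mL=14320/3969, mR=20800/3969
obs B: pose=(-1,4,W) → sL=32/17, sR=32/25, mL=944/425, mR=1344/425
sensor matrix S = [[160/49, 160/81], [32/17, 32/25]]; det S = 155648/337365
solve [mL_A; mL_B] = S·[w00; w01] and [mR_A; mR_B] = S·[w10; w11]:
  w00 = 1/2, w01 = 1, w10 = 1, w11 = 1

1/2 1 1 1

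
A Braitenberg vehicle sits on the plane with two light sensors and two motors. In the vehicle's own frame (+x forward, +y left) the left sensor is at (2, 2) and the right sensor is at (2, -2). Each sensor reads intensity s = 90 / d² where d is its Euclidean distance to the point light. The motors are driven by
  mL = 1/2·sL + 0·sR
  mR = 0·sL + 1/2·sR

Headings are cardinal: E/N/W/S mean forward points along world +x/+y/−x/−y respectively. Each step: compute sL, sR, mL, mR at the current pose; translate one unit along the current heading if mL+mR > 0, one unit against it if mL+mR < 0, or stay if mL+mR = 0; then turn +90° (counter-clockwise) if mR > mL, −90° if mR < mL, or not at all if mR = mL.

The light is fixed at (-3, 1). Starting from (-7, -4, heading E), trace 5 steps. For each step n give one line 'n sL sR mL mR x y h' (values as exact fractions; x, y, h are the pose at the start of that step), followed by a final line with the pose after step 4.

n=0: pose=(-7,-4,E); sL=90/13, sR=90/53; mL=45/13, mR=45/53; mL+mR=2970/689 → advance +1; mR−mL=-1800/689 → turn -1·90°
n=1: pose=(-6,-4,S); sL=9/5, sR=45/37; mL=9/10, mR=45/74; mL+mR=279/185 → advance +1; mR−mL=-54/185 → turn -1·90°
n=2: pose=(-6,-5,W); sL=90/89, sR=90/41; mL=45/89, mR=45/41; mL+mR=5850/3649 → advance +1; mR−mL=2160/3649 → turn +1·90°
n=3: pose=(-7,-5,S); sL=45/34, sR=9/10; mL=45/68, mR=9/20; mL+mR=189/170 → advance +1; mR−mL=-18/85 → turn -1·90°
n=4: pose=(-7,-6,W); sL=10/13, sR=90/61; mL=5/13, mR=45/61; mL+mR=890/793 → advance +1; mR−mL=280/793 → turn +1·90°

0 90/13 90/53 45/13 45/53 -7 -4 E
1 9/5 45/37 9/10 45/74 -6 -4 S
2 90/89 90/41 45/89 45/41 -6 -5 W
3 45/34 9/10 45/68 9/20 -7 -5 S
4 10/13 90/61 5/13 45/61 -7 -6 W
final -8 -6 S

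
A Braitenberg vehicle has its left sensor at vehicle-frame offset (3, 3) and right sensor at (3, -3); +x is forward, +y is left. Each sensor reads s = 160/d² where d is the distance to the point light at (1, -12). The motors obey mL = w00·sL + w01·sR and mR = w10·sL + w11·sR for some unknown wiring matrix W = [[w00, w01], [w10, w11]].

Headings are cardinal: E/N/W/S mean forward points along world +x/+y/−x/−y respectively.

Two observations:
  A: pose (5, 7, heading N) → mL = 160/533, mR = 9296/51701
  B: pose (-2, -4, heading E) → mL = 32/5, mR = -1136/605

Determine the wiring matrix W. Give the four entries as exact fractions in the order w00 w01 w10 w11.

obs A: pose=(5,7,N) → sL=32/97, sR=160/533, mL=160/533, mR=9296/51701
obs B: pose=(-2,-4,E) → sL=160/121, sR=32/5, mL=32/5, mR=-1136/605
sensor matrix S = [[32/97, 160/533], [160/121, 32/5]]; det S = 53624832/31279105
solve [mL_A; mL_B] = S·[w00; w01] and [mR_A; mR_B] = S·[w10; w11]:
  w00 = 0, w01 = 1, w10 = 1, w11 = -1/2

0 1 1 -1/2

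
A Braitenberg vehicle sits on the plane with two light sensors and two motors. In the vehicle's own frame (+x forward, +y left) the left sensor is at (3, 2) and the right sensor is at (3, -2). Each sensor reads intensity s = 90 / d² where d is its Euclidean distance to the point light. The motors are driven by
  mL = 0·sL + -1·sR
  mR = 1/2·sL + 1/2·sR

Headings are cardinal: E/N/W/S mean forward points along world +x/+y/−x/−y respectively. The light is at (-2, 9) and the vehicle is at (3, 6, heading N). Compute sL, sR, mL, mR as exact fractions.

10 90/49 -90/49 290/49

left sensor world pos  = (1, 9); dL² = 9
right sensor world pos = (5, 9); dR² = 49
sL = 90/9 = 10
sR = 90/49 = 90/49
mL = 0·sL + -1·sR = -90/49
mR = 1/2·sL + 1/2·sR = 290/49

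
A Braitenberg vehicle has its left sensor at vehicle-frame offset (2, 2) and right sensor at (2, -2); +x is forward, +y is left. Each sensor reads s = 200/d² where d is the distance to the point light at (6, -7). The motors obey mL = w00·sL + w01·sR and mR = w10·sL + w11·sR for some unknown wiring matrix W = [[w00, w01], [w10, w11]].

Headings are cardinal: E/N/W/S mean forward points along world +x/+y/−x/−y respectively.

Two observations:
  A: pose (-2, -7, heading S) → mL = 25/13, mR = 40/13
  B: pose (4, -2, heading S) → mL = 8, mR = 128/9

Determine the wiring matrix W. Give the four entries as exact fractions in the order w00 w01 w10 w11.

obs A: pose=(-2,-7,S) → sL=5, sR=25/13, mL=25/13, mR=40/13
obs B: pose=(4,-2,S) → sL=200/9, sR=8, mL=8, mR=128/9
sensor matrix S = [[5, 25/13], [200/9, 8]]; det S = -320/117
solve [mL_A; mL_B] = S·[w00; w01] and [mR_A; mR_B] = S·[w10; w11]:
  w00 = 0, w01 = 1, w10 = 1, w11 = -1

0 1 1 -1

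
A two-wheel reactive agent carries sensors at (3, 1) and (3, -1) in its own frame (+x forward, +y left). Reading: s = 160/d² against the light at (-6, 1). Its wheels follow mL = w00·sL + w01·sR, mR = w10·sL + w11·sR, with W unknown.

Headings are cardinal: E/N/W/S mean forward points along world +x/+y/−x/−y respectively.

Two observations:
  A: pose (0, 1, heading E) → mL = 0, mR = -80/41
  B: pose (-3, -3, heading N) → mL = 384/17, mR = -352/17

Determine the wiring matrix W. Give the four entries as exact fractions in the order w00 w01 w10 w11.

obs A: pose=(0,1,E) → sL=80/41, sR=80/41, mL=0, mR=-80/41
obs B: pose=(-3,-3,N) → sL=32, sR=160/17, mL=384/17, mR=-352/17
sensor matrix S = [[80/41, 80/41], [32, 160/17]]; det S = -30720/697
solve [mL_A; mL_B] = S·[w00; w01] and [mR_A; mR_B] = S·[w10; w11]:
  w00 = 1, w01 = -1, w10 = -1/2, w11 = -1/2

1 -1 -1/2 -1/2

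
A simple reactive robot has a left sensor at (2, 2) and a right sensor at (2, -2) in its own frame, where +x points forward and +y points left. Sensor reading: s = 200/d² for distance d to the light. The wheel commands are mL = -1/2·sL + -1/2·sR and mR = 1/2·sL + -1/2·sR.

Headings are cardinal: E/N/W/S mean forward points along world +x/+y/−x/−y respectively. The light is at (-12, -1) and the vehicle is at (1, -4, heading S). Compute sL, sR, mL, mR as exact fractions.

left sensor world pos  = (3, -6); dL² = 250
right sensor world pos = (-1, -6); dR² = 146
sL = 200/250 = 4/5
sR = 200/146 = 100/73
mL = -1/2·sL + -1/2·sR = -396/365
mR = 1/2·sL + -1/2·sR = -104/365

4/5 100/73 -396/365 -104/365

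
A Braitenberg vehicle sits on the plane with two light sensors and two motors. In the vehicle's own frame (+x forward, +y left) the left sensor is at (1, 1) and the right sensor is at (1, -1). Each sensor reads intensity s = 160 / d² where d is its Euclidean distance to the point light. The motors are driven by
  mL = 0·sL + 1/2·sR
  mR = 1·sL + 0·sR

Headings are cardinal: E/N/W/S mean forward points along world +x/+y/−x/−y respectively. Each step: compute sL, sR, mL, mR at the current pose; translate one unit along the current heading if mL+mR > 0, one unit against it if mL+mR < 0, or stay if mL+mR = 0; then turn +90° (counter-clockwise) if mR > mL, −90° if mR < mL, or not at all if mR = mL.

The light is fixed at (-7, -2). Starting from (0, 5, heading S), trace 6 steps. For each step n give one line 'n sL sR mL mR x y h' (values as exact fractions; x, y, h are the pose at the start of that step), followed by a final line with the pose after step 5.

0 8/5 20/9 10/9 8/5 0 5 S
1 160/113 160/89 80/89 160/113 0 4 E
2 80/49 16/13 8/13 80/49 1 4 N
3 32/17 160/113 80/113 32/17 1 5 W
4 8/5 20/9 10/9 8/5 0 5 S
5 160/113 160/89 80/89 160/113 0 4 E
final 1 4 N

n=0: pose=(0,5,S); sL=8/5, sR=20/9; mL=10/9, mR=8/5; mL+mR=122/45 → advance +1; mR−mL=22/45 → turn +1·90°
n=1: pose=(0,4,E); sL=160/113, sR=160/89; mL=80/89, mR=160/113; mL+mR=23280/10057 → advance +1; mR−mL=5200/10057 → turn +1·90°
n=2: pose=(1,4,N); sL=80/49, sR=16/13; mL=8/13, mR=80/49; mL+mR=1432/637 → advance +1; mR−mL=648/637 → turn +1·90°
n=3: pose=(1,5,W); sL=32/17, sR=160/113; mL=80/113, mR=32/17; mL+mR=4976/1921 → advance +1; mR−mL=2256/1921 → turn +1·90°
n=4: pose=(0,5,S); sL=8/5, sR=20/9; mL=10/9, mR=8/5; mL+mR=122/45 → advance +1; mR−mL=22/45 → turn +1·90°
n=5: pose=(0,4,E); sL=160/113, sR=160/89; mL=80/89, mR=160/113; mL+mR=23280/10057 → advance +1; mR−mL=5200/10057 → turn +1·90°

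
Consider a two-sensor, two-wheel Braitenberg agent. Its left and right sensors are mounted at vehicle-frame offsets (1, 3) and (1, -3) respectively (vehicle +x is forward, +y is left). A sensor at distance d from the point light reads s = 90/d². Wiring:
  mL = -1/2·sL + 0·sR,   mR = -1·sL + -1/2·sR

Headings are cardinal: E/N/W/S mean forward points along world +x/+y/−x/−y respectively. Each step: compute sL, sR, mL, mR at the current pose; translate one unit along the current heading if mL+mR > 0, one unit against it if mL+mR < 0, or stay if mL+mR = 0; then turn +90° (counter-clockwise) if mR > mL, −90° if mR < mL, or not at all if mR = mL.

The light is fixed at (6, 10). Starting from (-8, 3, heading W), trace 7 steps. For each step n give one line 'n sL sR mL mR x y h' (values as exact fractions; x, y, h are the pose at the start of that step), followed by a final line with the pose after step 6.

n=0: pose=(-8,3,W); sL=18/65, sR=90/241; mL=-9/65, mR=-7263/15665; mL+mR=-9432/15665 → advance -1; mR−mL=-5094/15665 → turn -1·90°
n=1: pose=(-7,3,N); sL=45/146, sR=45/68; mL=-45/292, mR=-6345/9928; mL+mR=-7875/9928 → advance -1; mR−mL=-4815/9928 → turn -1·90°
n=2: pose=(-7,2,E); sL=90/169, sR=18/53; mL=-45/169, mR=-6291/8957; mL+mR=-8676/8957 → advance -1; mR−mL=-3906/8957 → turn -1·90°
n=3: pose=(-8,2,S); sL=45/101, sR=9/37; mL=-45/202, mR=-4239/7474; mL+mR=-2952/3737 → advance -1; mR−mL=-1287/3737 → turn -1·90°
n=4: pose=(-8,3,W); sL=18/65, sR=90/241; mL=-9/65, mR=-7263/15665; mL+mR=-9432/15665 → advance -1; mR−mL=-5094/15665 → turn -1·90°
n=5: pose=(-7,3,N); sL=45/146, sR=45/68; mL=-45/292, mR=-6345/9928; mL+mR=-7875/9928 → advance -1; mR−mL=-4815/9928 → turn -1·90°
n=6: pose=(-7,2,E); sL=90/169, sR=18/53; mL=-45/169, mR=-6291/8957; mL+mR=-8676/8957 → advance -1; mR−mL=-3906/8957 → turn -1·90°

0 18/65 90/241 -9/65 -7263/15665 -8 3 W
1 45/146 45/68 -45/292 -6345/9928 -7 3 N
2 90/169 18/53 -45/169 -6291/8957 -7 2 E
3 45/101 9/37 -45/202 -4239/7474 -8 2 S
4 18/65 90/241 -9/65 -7263/15665 -8 3 W
5 45/146 45/68 -45/292 -6345/9928 -7 3 N
6 90/169 18/53 -45/169 -6291/8957 -7 2 E
final -8 2 S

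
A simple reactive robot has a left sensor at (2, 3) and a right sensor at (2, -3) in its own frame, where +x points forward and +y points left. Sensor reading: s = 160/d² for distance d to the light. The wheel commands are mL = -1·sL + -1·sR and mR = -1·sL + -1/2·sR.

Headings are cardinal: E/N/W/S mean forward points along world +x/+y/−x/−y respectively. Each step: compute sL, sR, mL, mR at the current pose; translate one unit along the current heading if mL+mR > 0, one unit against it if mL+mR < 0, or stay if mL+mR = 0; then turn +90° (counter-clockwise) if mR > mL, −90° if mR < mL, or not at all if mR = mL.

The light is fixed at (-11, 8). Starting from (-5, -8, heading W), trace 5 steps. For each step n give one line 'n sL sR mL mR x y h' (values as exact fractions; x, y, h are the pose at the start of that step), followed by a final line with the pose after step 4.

0 160/377 32/37 -17984/13949 -11952/13949 -5 -8 W
1 20/53 8/17 -764/901 -552/901 -4 -8 S
2 32/45 32/81 -448/405 -368/405 -4 -7 E
3 80/89 16/25 -3424/2225 -2712/2225 -5 -7 N
4 160/377 32/37 -17984/13949 -11952/13949 -5 -8 W
final -4 -8 S

n=0: pose=(-5,-8,W); sL=160/377, sR=32/37; mL=-17984/13949, mR=-11952/13949; mL+mR=-29936/13949 → advance -1; mR−mL=16/37 → turn +1·90°
n=1: pose=(-4,-8,S); sL=20/53, sR=8/17; mL=-764/901, mR=-552/901; mL+mR=-1316/901 → advance -1; mR−mL=4/17 → turn +1·90°
n=2: pose=(-4,-7,E); sL=32/45, sR=32/81; mL=-448/405, mR=-368/405; mL+mR=-272/135 → advance -1; mR−mL=16/81 → turn +1·90°
n=3: pose=(-5,-7,N); sL=80/89, sR=16/25; mL=-3424/2225, mR=-2712/2225; mL+mR=-6136/2225 → advance -1; mR−mL=8/25 → turn +1·90°
n=4: pose=(-5,-8,W); sL=160/377, sR=32/37; mL=-17984/13949, mR=-11952/13949; mL+mR=-29936/13949 → advance -1; mR−mL=16/37 → turn +1·90°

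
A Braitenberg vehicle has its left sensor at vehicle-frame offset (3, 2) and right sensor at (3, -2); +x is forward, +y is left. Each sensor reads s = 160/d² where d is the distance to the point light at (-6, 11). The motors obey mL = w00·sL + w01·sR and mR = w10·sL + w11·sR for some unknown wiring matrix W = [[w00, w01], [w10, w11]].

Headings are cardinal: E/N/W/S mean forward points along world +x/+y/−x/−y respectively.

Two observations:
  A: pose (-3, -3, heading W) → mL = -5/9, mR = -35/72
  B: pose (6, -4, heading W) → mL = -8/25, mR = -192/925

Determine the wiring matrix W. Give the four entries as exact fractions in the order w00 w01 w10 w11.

obs A: pose=(-3,-3,W) → sL=5/8, sR=10/9, mL=-5/9, mR=-35/72
obs B: pose=(6,-4,W) → sL=16/37, sR=16/25, mL=-8/25, mR=-192/925
sensor matrix S = [[5/8, 10/9], [16/37, 16/25]]; det S = -134/1665
solve [mL_A; mL_B] = S·[w00; w01] and [mR_A; mR_B] = S·[w10; w11]:
  w00 = 0, w01 = -1/2, w10 = 1, w11 = -1

0 -1/2 1 -1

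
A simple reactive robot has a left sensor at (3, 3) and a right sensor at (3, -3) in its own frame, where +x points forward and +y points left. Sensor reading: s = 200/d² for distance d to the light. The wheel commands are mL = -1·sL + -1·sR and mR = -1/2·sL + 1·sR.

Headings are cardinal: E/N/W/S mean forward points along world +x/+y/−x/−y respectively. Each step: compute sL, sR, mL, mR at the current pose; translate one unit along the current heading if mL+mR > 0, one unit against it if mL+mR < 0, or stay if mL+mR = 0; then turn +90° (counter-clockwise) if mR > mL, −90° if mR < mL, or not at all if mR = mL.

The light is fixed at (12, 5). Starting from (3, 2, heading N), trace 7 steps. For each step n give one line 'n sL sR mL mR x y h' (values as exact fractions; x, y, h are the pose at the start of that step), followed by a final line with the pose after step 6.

n=0: pose=(3,2,N); sL=25/18, sR=50/9; mL=-125/18, mR=175/36; mL+mR=-25/12 → advance -1; mR−mL=425/36 → turn +1·90°
n=1: pose=(3,1,W); sL=200/193, sR=40/29; mL=-13520/5597, mR=4820/5597; mL+mR=-300/193 → advance -1; mR−mL=18340/5597 → turn +1·90°
n=2: pose=(4,1,S); sL=100/37, sR=20/17; mL=-2440/629, mR=-110/629; mL+mR=-150/37 → advance -1; mR−mL=2330/629 → turn +1·90°
n=3: pose=(4,2,E); sL=8, sR=200/61; mL=-688/61, mR=-44/61; mL+mR=-12 → advance -1; mR−mL=644/61 → turn +1·90°
n=4: pose=(3,2,N); sL=25/18, sR=50/9; mL=-125/18, mR=175/36; mL+mR=-25/12 → advance -1; mR−mL=425/36 → turn +1·90°
n=5: pose=(3,1,W); sL=200/193, sR=40/29; mL=-13520/5597, mR=4820/5597; mL+mR=-300/193 → advance -1; mR−mL=18340/5597 → turn +1·90°
n=6: pose=(4,1,S); sL=100/37, sR=20/17; mL=-2440/629, mR=-110/629; mL+mR=-150/37 → advance -1; mR−mL=2330/629 → turn +1·90°

0 25/18 50/9 -125/18 175/36 3 2 N
1 200/193 40/29 -13520/5597 4820/5597 3 1 W
2 100/37 20/17 -2440/629 -110/629 4 1 S
3 8 200/61 -688/61 -44/61 4 2 E
4 25/18 50/9 -125/18 175/36 3 2 N
5 200/193 40/29 -13520/5597 4820/5597 3 1 W
6 100/37 20/17 -2440/629 -110/629 4 1 S
final 4 2 E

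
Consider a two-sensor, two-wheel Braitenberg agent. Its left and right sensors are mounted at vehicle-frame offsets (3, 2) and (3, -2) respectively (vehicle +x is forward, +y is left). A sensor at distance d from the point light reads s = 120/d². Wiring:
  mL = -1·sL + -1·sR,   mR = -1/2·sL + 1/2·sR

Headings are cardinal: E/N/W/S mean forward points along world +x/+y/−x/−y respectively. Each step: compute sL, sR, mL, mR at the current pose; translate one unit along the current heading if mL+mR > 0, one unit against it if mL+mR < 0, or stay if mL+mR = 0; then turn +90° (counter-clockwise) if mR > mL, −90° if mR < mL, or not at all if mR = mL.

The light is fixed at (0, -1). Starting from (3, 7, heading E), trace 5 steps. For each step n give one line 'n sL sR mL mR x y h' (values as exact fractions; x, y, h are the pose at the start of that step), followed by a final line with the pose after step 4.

n=0: pose=(3,7,E); sL=15/17, sR=5/3; mL=-130/51, mR=20/51; mL+mR=-110/51 → advance -1; mR−mL=50/17 → turn +1·90°
n=1: pose=(2,7,N); sL=120/121, sR=120/137; mL=-30960/16577, mR=-960/16577; mL+mR=-31920/16577 → advance -1; mR−mL=30000/16577 → turn +1·90°
n=2: pose=(2,6,W); sL=60/13, sR=60/41; mL=-3240/533, mR=-840/533; mL+mR=-4080/533 → advance -1; mR−mL=2400/533 → turn +1·90°
n=3: pose=(3,6,S); sL=120/41, sR=120/17; mL=-6960/697, mR=1440/697; mL+mR=-5520/697 → advance -1; mR−mL=8400/697 → turn +1·90°
n=4: pose=(3,7,E); sL=15/17, sR=5/3; mL=-130/51, mR=20/51; mL+mR=-110/51 → advance -1; mR−mL=50/17 → turn +1·90°

0 15/17 5/3 -130/51 20/51 3 7 E
1 120/121 120/137 -30960/16577 -960/16577 2 7 N
2 60/13 60/41 -3240/533 -840/533 2 6 W
3 120/41 120/17 -6960/697 1440/697 3 6 S
4 15/17 5/3 -130/51 20/51 3 7 E
final 2 7 N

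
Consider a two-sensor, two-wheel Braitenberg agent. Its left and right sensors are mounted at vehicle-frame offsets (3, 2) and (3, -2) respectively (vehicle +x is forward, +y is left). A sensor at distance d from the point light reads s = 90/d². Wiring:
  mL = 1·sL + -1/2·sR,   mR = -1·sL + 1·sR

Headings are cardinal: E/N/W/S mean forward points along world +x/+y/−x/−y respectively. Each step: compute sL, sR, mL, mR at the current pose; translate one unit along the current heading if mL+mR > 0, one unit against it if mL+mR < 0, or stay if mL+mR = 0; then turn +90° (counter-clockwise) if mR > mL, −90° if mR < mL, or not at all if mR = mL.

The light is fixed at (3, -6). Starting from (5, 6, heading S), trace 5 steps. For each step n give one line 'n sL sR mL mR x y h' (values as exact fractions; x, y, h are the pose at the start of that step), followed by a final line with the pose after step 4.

0 90/97 10/9 325/873 160/873 5 6 S
1 45/41 9/17 1161/1394 -396/697 5 5 W
2 90/197 18/41 1917/8077 -144/8077 4 5 N
3 45/106 45/58 225/6148 540/1537 4 6 E
4 2/5 90/241 257/1205 -32/1205 5 6 N
final 5 7 E

n=0: pose=(5,6,S); sL=90/97, sR=10/9; mL=325/873, mR=160/873; mL+mR=5/9 → advance +1; mR−mL=-55/291 → turn -1·90°
n=1: pose=(5,5,W); sL=45/41, sR=9/17; mL=1161/1394, mR=-396/697; mL+mR=9/34 → advance +1; mR−mL=-1953/1394 → turn -1·90°
n=2: pose=(4,5,N); sL=90/197, sR=18/41; mL=1917/8077, mR=-144/8077; mL+mR=9/41 → advance +1; mR−mL=-2061/8077 → turn -1·90°
n=3: pose=(4,6,E); sL=45/106, sR=45/58; mL=225/6148, mR=540/1537; mL+mR=45/116 → advance +1; mR−mL=1935/6148 → turn +1·90°
n=4: pose=(5,6,N); sL=2/5, sR=90/241; mL=257/1205, mR=-32/1205; mL+mR=45/241 → advance +1; mR−mL=-289/1205 → turn -1·90°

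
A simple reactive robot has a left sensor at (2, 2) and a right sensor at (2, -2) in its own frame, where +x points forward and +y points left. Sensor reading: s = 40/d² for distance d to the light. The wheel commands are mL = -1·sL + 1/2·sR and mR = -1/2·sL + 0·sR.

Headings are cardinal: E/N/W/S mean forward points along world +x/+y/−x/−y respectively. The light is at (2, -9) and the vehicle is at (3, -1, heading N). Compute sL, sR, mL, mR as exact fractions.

40/101 40/109 -2340/11009 -20/101

left sensor world pos  = (1, 1); dL² = 101
right sensor world pos = (5, 1); dR² = 109
sL = 40/101 = 40/101
sR = 40/109 = 40/109
mL = -1·sL + 1/2·sR = -2340/11009
mR = -1/2·sL + 0·sR = -20/101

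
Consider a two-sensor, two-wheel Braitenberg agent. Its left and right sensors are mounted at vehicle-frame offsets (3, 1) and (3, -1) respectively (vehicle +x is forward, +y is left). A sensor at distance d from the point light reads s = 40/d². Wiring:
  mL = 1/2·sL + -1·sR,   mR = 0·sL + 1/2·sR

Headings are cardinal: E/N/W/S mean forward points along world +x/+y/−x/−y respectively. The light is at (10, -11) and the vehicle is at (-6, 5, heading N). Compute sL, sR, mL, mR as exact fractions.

4/65 20/293 -714/19045 10/293

left sensor world pos  = (-7, 8); dL² = 650
right sensor world pos = (-5, 8); dR² = 586
sL = 40/650 = 4/65
sR = 40/586 = 20/293
mL = 1/2·sL + -1·sR = -714/19045
mR = 0·sL + 1/2·sR = 10/293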